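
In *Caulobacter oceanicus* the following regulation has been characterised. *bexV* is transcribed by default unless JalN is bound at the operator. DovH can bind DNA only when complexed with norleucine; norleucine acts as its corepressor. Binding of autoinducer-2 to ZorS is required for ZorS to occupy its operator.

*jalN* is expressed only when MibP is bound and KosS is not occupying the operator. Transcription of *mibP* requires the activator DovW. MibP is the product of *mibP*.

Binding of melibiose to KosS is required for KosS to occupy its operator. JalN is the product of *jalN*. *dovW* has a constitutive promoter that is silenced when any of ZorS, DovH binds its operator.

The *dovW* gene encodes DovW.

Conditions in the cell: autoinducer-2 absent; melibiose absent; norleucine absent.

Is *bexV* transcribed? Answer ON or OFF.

OFF

Autoinducer-2 is absent, so ZorS is inactive.
Norleucine is absent, so DovH is inactive.
With no repressor bound, *dovW* is transcribed.
So DovW is produced and active.
No repressor is bound and DovW is active, so *mibP* is transcribed.
So MibP is produced and active.
Melibiose is absent, so KosS is inactive.
No repressor is bound and MibP is active, so *jalN* is transcribed.
So JalN is produced and active.
With repressor JalN bound, *bexV* is not transcribed.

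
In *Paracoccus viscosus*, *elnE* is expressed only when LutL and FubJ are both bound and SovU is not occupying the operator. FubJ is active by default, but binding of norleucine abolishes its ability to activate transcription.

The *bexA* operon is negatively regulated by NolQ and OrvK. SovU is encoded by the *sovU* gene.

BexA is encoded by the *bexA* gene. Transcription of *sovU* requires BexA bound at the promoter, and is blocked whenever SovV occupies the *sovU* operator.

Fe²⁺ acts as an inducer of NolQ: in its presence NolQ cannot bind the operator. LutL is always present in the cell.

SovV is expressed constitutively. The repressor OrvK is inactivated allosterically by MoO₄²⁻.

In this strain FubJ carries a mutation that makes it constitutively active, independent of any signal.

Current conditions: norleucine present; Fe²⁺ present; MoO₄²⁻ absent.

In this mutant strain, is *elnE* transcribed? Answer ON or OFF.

ON

Fe²⁺ is present, so NolQ is inactive.
MoO₄²⁻ is absent, so OrvK is active.
With repressor OrvK bound, *bexA* is not transcribed.
So BexA is not produced.
SovV is produced constitutively and is active.
With repressor SovV bound, *sovU* is not transcribed.
So SovU is not produced.
LutL is produced constitutively and is active.
FubJ is constitutively active in this strain.
No repressor is bound and LutL and FubJ are active, so *elnE* is transcribed.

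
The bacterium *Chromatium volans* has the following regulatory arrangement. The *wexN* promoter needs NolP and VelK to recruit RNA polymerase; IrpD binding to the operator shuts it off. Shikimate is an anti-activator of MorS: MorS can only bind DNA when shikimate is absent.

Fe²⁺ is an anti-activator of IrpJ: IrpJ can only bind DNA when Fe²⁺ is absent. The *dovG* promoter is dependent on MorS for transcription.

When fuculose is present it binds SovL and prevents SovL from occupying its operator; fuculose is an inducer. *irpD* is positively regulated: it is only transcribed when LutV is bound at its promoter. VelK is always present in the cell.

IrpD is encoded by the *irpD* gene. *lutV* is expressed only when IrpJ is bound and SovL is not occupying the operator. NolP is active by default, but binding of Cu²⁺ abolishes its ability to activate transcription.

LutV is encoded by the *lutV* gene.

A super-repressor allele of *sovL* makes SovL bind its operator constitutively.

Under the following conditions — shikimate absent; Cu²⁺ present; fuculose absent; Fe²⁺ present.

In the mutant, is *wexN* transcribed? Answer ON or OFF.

OFF

Cu²⁺ is present, so NolP is inactive.
VelK is produced constitutively and is active.
Fe²⁺ is present, so IrpJ is inactive.
SovL is constitutively active in this strain.
With repressor SovL bound, *lutV* is not transcribed.
So LutV is not produced.
Required activator LutV is absent, so *irpD* is not transcribed.
So IrpD is not produced.
Required activator NolP is absent, so *wexN* is not transcribed.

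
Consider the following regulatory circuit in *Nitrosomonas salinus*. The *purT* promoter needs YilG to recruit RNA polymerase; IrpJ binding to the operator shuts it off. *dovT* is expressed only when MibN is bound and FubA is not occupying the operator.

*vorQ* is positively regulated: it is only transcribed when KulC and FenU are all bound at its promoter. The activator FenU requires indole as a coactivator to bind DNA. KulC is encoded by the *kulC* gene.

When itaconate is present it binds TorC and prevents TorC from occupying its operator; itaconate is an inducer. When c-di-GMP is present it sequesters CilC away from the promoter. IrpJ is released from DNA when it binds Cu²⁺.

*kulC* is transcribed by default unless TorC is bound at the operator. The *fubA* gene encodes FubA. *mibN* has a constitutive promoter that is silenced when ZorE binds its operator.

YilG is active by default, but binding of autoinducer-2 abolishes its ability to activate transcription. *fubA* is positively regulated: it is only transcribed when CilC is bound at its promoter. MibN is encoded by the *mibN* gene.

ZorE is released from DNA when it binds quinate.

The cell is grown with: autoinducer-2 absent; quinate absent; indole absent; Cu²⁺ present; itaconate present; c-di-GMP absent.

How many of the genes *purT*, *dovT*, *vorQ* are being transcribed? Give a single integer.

Cu²⁺ is present, so IrpJ is inactive.
Autoinducer-2 is absent, so YilG is active.
No repressor is bound and YilG is active, so *purT* is transcribed.
→ *purT* is ON.
Quinate is absent, so ZorE is active.
With repressor ZorE bound, *mibN* is not transcribed.
So MibN is not produced.
c-di-GMP is absent, so CilC is active.
No repressor is bound and CilC is active, so *fubA* is transcribed.
So FubA is produced and active.
With repressor FubA bound, *dovT* is not transcribed.
→ *dovT* is OFF.
Itaconate is present, so TorC is inactive.
With no repressor bound, *kulC* is transcribed.
So KulC is produced and active.
Indole is absent, so FenU is inactive.
Required activator FenU is absent, so *vorQ* is not transcribed.
→ *vorQ* is OFF.
1 of the 3 genes is transcribed.

1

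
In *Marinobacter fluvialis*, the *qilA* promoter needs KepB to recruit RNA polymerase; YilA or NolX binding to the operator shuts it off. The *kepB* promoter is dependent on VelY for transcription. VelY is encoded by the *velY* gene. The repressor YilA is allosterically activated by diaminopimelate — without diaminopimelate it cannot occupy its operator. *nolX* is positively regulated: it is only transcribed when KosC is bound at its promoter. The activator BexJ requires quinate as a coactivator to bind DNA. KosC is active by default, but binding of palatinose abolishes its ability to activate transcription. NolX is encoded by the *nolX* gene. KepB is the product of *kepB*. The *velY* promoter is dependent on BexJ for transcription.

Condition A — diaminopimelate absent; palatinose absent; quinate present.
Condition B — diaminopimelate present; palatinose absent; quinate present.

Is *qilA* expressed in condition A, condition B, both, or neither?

Condition A:
Diaminopimelate is absent, so YilA is inactive.
Palatinose is absent, so KosC is active.
No repressor is bound and KosC is active, so *nolX* is transcribed.
So NolX is produced and active.
Quinate is present, so BexJ is active.
No repressor is bound and BexJ is active, so *velY* is transcribed.
So VelY is produced and active.
No repressor is bound and VelY is active, so *kepB* is transcribed.
So KepB is produced and active.
With repressor NolX bound, *qilA* is not transcribed.
→ *qilA* is OFF in A.
Condition B:
Diaminopimelate is present, so YilA is active.
Palatinose is absent, so KosC is active.
No repressor is bound and KosC is active, so *nolX* is transcribed.
So NolX is produced and active.
Quinate is present, so BexJ is active.
No repressor is bound and BexJ is active, so *velY* is transcribed.
So VelY is produced and active.
No repressor is bound and VelY is active, so *kepB* is transcribed.
So KepB is produced and active.
With repressor YilA bound, *qilA* is not transcribed.
→ *qilA* is OFF in B.

neither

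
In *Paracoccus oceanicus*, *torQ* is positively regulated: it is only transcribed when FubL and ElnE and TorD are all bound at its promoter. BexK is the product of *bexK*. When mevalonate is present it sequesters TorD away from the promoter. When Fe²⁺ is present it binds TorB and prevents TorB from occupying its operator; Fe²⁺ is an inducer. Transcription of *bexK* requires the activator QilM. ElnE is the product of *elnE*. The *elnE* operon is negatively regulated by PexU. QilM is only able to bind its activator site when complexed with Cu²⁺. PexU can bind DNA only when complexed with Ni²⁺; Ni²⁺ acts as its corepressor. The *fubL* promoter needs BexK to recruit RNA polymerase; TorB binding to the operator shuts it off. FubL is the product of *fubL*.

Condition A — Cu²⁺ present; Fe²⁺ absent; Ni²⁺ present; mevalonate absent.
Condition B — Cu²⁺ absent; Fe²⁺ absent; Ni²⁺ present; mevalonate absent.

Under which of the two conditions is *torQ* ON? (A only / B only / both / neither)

Condition A:
Cu²⁺ is present, so QilM is active.
No repressor is bound and QilM is active, so *bexK* is transcribed.
So BexK is produced and active.
Fe²⁺ is absent, so TorB is active.
With repressor TorB bound, *fubL* is not transcribed.
So FubL is not produced.
Ni²⁺ is present, so PexU is active.
With repressor PexU bound, *elnE* is not transcribed.
So ElnE is not produced.
Mevalonate is absent, so TorD is active.
Required activator FubL is absent, so *torQ* is not transcribed.
→ *torQ* is OFF in A.
Condition B:
Cu²⁺ is absent, so QilM is inactive.
Required activator QilM is absent, so *bexK* is not transcribed.
So BexK is not produced.
Fe²⁺ is absent, so TorB is active.
With repressor TorB bound, *fubL* is not transcribed.
So FubL is not produced.
Ni²⁺ is present, so PexU is active.
With repressor PexU bound, *elnE* is not transcribed.
So ElnE is not produced.
Mevalonate is absent, so TorD is active.
Required activator FubL is absent, so *torQ* is not transcribed.
→ *torQ* is OFF in B.

neither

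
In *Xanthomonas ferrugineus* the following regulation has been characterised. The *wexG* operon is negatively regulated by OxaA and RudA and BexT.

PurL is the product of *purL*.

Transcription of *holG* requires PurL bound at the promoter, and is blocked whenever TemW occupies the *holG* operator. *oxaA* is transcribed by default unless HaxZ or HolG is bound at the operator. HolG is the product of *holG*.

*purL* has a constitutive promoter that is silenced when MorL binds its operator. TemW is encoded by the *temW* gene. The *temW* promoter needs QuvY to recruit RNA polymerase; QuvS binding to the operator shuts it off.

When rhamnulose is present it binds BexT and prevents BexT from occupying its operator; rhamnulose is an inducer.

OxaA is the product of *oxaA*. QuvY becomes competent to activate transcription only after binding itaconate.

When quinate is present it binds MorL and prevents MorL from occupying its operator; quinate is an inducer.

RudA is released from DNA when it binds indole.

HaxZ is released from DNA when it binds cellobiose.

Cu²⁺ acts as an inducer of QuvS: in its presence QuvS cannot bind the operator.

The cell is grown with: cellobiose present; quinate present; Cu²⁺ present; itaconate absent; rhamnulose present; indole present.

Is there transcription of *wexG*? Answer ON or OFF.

Cellobiose is present, so HaxZ is inactive.
Cu²⁺ is present, so QuvS is inactive.
Itaconate is absent, so QuvY is inactive.
Required activator QuvY is absent, so *temW* is not transcribed.
So TemW is not produced.
Quinate is present, so MorL is inactive.
With no repressor bound, *purL* is transcribed.
So PurL is produced and active.
No repressor is bound and PurL is active, so *holG* is transcribed.
So HolG is produced and active.
With repressor HolG bound, *oxaA* is not transcribed.
So OxaA is not produced.
Indole is present, so RudA is inactive.
Rhamnulose is present, so BexT is inactive.
With no repressor bound, *wexG* is transcribed.

ON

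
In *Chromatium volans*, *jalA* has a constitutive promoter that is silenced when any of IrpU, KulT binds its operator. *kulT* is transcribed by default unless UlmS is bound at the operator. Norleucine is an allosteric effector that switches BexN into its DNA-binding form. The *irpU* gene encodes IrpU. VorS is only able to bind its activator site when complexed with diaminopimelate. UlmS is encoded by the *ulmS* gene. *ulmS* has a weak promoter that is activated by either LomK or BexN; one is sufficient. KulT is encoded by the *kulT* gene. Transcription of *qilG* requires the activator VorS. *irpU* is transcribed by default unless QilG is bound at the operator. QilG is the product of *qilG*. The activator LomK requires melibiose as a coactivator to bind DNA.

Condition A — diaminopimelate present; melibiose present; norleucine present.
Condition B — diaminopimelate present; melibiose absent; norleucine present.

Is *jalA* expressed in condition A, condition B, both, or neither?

both

Condition A:
Diaminopimelate is present, so VorS is active.
No repressor is bound and VorS is active, so *qilG* is transcribed.
So QilG is produced and active.
With repressor QilG bound, *irpU* is not transcribed.
So IrpU is not produced.
Melibiose is present, so LomK is active.
Norleucine is present, so BexN is active.
Activator LomK is present, so *ulmS* is transcribed.
So UlmS is produced and active.
With repressor UlmS bound, *kulT* is not transcribed.
So KulT is not produced.
With no repressor bound, *jalA* is transcribed.
→ *jalA* is ON in A.
Condition B:
Diaminopimelate is present, so VorS is active.
No repressor is bound and VorS is active, so *qilG* is transcribed.
So QilG is produced and active.
With repressor QilG bound, *irpU* is not transcribed.
So IrpU is not produced.
Melibiose is absent, so LomK is inactive.
Norleucine is present, so BexN is active.
Activator BexN is present, so *ulmS* is transcribed.
So UlmS is produced and active.
With repressor UlmS bound, *kulT* is not transcribed.
So KulT is not produced.
With no repressor bound, *jalA* is transcribed.
→ *jalA* is ON in B.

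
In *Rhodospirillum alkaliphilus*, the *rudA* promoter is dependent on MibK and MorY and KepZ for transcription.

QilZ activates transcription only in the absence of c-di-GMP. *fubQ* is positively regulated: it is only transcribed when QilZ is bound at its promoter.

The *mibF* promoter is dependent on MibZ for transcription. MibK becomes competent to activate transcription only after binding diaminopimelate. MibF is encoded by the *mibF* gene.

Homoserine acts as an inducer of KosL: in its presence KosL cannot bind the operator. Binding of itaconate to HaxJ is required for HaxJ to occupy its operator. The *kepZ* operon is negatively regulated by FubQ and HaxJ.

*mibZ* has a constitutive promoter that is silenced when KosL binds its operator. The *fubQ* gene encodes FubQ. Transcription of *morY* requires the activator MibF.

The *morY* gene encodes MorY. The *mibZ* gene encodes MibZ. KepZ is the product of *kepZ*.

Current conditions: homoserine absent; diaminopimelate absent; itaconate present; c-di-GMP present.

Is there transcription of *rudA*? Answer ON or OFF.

Diaminopimelate is absent, so MibK is inactive.
Homoserine is absent, so KosL is active.
With repressor KosL bound, *mibZ* is not transcribed.
So MibZ is not produced.
Required activator MibZ is absent, so *mibF* is not transcribed.
So MibF is not produced.
Required activator MibF is absent, so *morY* is not transcribed.
So MorY is not produced.
c-di-GMP is present, so QilZ is inactive.
Required activator QilZ is absent, so *fubQ* is not transcribed.
So FubQ is not produced.
Itaconate is present, so HaxJ is active.
With repressor HaxJ bound, *kepZ* is not transcribed.
So KepZ is not produced.
Required activator MibK is absent, so *rudA* is not transcribed.

OFF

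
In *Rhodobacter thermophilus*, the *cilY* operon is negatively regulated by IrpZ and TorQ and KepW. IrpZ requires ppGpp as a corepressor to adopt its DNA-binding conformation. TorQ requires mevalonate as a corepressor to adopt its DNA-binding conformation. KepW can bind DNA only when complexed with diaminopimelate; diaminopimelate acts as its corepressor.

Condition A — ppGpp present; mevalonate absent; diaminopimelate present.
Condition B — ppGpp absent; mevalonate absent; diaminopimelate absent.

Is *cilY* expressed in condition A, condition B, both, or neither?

Condition A:
ppGpp is present, so IrpZ is active.
Mevalonate is absent, so TorQ is inactive.
Diaminopimelate is present, so KepW is active.
With repressor IrpZ bound, *cilY* is not transcribed.
→ *cilY* is OFF in A.
Condition B:
ppGpp is absent, so IrpZ is inactive.
Mevalonate is absent, so TorQ is inactive.
Diaminopimelate is absent, so KepW is inactive.
With no repressor bound, *cilY* is transcribed.
→ *cilY* is ON in B.

B only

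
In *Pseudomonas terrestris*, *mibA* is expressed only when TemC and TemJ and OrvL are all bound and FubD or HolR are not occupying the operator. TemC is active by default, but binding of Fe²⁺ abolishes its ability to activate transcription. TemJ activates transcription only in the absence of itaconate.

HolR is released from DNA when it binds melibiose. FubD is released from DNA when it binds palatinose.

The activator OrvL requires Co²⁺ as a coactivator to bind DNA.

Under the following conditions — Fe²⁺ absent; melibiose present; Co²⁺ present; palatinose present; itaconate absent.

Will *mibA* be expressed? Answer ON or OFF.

Fe²⁺ is absent, so TemC is active.
Itaconate is absent, so TemJ is active.
Palatinose is present, so FubD is inactive.
Melibiose is present, so HolR is inactive.
Co²⁺ is present, so OrvL is active.
No repressor is bound and TemC and TemJ and OrvL are active, so *mibA* is transcribed.

ON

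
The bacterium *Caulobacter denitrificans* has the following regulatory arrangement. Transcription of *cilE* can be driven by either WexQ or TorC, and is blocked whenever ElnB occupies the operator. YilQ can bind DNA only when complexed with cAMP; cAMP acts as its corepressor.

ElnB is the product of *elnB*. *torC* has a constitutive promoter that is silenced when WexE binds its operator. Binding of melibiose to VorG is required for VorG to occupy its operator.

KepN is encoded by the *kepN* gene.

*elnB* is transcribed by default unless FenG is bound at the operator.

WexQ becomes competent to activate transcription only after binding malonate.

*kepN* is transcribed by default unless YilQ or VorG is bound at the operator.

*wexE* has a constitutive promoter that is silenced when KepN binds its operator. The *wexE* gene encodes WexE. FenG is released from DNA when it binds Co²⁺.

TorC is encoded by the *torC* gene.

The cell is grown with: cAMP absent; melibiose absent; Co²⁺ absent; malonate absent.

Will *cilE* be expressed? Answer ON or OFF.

ON

Malonate is absent, so WexQ is inactive.
Co²⁺ is absent, so FenG is active.
With repressor FenG bound, *elnB* is not transcribed.
So ElnB is not produced.
cAMP is absent, so YilQ is inactive.
Melibiose is absent, so VorG is inactive.
With no repressor bound, *kepN* is transcribed.
So KepN is produced and active.
With repressor KepN bound, *wexE* is not transcribed.
So WexE is not produced.
With no repressor bound, *torC* is transcribed.
So TorC is produced and active.
Activator TorC is present, so *cilE* is transcribed.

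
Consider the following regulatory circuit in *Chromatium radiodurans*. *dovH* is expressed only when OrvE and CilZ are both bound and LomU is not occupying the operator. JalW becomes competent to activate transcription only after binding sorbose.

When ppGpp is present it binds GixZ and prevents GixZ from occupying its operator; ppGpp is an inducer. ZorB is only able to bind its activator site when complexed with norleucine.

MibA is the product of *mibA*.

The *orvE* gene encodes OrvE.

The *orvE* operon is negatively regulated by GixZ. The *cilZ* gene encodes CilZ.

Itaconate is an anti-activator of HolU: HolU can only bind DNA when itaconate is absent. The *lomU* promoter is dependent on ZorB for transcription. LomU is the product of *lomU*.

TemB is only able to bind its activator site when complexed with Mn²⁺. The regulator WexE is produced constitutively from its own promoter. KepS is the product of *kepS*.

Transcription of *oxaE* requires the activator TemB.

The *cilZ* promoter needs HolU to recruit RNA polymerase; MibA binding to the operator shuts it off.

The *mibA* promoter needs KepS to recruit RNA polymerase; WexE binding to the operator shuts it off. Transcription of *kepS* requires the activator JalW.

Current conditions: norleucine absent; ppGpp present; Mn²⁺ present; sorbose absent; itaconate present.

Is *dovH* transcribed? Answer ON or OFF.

OFF

ppGpp is present, so GixZ is inactive.
With no repressor bound, *orvE* is transcribed.
So OrvE is produced and active.
Itaconate is present, so HolU is inactive.
WexE is produced constitutively and is active.
Sorbose is absent, so JalW is inactive.
Required activator JalW is absent, so *kepS* is not transcribed.
So KepS is not produced.
With repressor WexE bound, *mibA* is not transcribed.
So MibA is not produced.
Required activator HolU is absent, so *cilZ* is not transcribed.
So CilZ is not produced.
Norleucine is absent, so ZorB is inactive.
Required activator ZorB is absent, so *lomU* is not transcribed.
So LomU is not produced.
Required activator CilZ is absent, so *dovH* is not transcribed.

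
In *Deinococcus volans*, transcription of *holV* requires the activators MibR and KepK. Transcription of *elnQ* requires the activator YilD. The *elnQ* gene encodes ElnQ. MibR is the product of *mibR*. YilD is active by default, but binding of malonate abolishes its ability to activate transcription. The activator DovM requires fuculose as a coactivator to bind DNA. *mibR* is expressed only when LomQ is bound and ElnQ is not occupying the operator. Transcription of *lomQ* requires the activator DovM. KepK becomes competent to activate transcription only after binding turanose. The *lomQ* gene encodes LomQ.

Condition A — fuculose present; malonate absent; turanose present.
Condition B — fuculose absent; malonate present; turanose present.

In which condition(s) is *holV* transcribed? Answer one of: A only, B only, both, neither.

Condition A:
Fuculose is present, so DovM is active.
No repressor is bound and DovM is active, so *lomQ* is transcribed.
So LomQ is produced and active.
Malonate is absent, so YilD is active.
No repressor is bound and YilD is active, so *elnQ* is transcribed.
So ElnQ is produced and active.
With repressor ElnQ bound, *mibR* is not transcribed.
So MibR is not produced.
Turanose is present, so KepK is active.
Required activator MibR is absent, so *holV* is not transcribed.
→ *holV* is OFF in A.
Condition B:
Fuculose is absent, so DovM is inactive.
Required activator DovM is absent, so *lomQ* is not transcribed.
So LomQ is not produced.
Malonate is present, so YilD is inactive.
Required activator YilD is absent, so *elnQ* is not transcribed.
So ElnQ is not produced.
Required activator LomQ is absent, so *mibR* is not transcribed.
So MibR is not produced.
Turanose is present, so KepK is active.
Required activator MibR is absent, so *holV* is not transcribed.
→ *holV* is OFF in B.

neither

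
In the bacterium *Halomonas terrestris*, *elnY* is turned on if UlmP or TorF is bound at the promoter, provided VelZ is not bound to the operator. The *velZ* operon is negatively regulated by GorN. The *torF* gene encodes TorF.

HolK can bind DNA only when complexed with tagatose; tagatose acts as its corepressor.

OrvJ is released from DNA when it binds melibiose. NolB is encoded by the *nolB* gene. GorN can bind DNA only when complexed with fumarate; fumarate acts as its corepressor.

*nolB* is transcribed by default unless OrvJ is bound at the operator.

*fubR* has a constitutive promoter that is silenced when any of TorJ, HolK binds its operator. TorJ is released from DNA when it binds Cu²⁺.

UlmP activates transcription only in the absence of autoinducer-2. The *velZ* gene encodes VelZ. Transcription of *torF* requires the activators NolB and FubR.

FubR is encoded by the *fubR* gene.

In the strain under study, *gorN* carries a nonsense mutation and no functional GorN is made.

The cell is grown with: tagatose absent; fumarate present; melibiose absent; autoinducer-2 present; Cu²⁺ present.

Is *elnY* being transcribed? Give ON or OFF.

Autoinducer-2 is present, so UlmP is inactive.
Melibiose is absent, so OrvJ is active.
With repressor OrvJ bound, *nolB* is not transcribed.
So NolB is not produced.
Cu²⁺ is present, so TorJ is inactive.
Tagatose is absent, so HolK is inactive.
With no repressor bound, *fubR* is transcribed.
So FubR is produced and active.
Required activator NolB is absent, so *torF* is not transcribed.
So TorF is not produced.
GorN is non-functional in this strain, so it has no effect.
With no repressor bound, *velZ* is transcribed.
So VelZ is produced and active.
With repressor VelZ bound, *elnY* is not transcribed.

OFF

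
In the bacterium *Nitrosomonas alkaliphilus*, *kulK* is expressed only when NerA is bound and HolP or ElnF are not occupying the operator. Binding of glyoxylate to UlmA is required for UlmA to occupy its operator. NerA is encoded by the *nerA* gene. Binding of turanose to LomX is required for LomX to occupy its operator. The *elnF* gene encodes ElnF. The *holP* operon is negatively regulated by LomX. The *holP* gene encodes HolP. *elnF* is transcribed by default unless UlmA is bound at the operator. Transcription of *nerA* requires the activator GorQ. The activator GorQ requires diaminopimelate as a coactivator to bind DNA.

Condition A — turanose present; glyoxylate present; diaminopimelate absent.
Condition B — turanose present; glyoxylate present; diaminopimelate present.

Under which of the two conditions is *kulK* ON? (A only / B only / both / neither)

B only

Condition A:
Turanose is present, so LomX is active.
With repressor LomX bound, *holP* is not transcribed.
So HolP is not produced.
Glyoxylate is present, so UlmA is active.
With repressor UlmA bound, *elnF* is not transcribed.
So ElnF is not produced.
Diaminopimelate is absent, so GorQ is inactive.
Required activator GorQ is absent, so *nerA* is not transcribed.
So NerA is not produced.
Required activator NerA is absent, so *kulK* is not transcribed.
→ *kulK* is OFF in A.
Condition B:
Turanose is present, so LomX is active.
With repressor LomX bound, *holP* is not transcribed.
So HolP is not produced.
Glyoxylate is present, so UlmA is active.
With repressor UlmA bound, *elnF* is not transcribed.
So ElnF is not produced.
Diaminopimelate is present, so GorQ is active.
No repressor is bound and GorQ is active, so *nerA* is transcribed.
So NerA is produced and active.
No repressor is bound and NerA is active, so *kulK* is transcribed.
→ *kulK* is ON in B.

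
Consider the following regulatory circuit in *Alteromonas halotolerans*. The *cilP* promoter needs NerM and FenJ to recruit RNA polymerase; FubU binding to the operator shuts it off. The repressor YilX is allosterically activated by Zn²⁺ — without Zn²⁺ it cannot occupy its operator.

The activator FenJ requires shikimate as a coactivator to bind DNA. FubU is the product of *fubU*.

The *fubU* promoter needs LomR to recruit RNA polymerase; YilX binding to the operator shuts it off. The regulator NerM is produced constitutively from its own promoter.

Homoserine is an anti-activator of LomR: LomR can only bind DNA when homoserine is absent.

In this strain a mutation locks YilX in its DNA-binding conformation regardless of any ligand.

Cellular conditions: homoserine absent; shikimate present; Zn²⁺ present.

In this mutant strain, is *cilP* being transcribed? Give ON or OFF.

YilX is constitutively active in this strain.
Homoserine is absent, so LomR is active.
With repressor YilX bound, *fubU* is not transcribed.
So FubU is not produced.
NerM is produced constitutively and is active.
Shikimate is present, so FenJ is active.
No repressor is bound and NerM and FenJ are active, so *cilP* is transcribed.

ON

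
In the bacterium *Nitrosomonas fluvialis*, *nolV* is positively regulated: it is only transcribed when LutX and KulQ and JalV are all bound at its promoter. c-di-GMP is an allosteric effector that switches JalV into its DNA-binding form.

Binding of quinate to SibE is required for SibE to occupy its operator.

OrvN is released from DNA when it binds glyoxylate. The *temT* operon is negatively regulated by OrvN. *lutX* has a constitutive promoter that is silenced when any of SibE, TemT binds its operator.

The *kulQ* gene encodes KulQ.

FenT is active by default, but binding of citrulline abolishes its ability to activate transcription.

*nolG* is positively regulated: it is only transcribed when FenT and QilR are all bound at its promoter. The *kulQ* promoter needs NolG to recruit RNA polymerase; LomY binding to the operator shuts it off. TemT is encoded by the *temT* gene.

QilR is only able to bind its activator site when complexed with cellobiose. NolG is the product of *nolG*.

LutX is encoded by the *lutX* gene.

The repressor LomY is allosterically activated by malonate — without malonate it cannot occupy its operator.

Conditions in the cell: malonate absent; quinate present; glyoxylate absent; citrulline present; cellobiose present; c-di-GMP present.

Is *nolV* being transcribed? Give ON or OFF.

Quinate is present, so SibE is active.
Glyoxylate is absent, so OrvN is active.
With repressor OrvN bound, *temT* is not transcribed.
So TemT is not produced.
With repressor SibE bound, *lutX* is not transcribed.
So LutX is not produced.
Citrulline is present, so FenT is inactive.
Cellobiose is present, so QilR is active.
Required activator FenT is absent, so *nolG* is not transcribed.
So NolG is not produced.
Malonate is absent, so LomY is inactive.
Required activator NolG is absent, so *kulQ* is not transcribed.
So KulQ is not produced.
c-di-GMP is present, so JalV is active.
Required activator LutX is absent, so *nolV* is not transcribed.

OFF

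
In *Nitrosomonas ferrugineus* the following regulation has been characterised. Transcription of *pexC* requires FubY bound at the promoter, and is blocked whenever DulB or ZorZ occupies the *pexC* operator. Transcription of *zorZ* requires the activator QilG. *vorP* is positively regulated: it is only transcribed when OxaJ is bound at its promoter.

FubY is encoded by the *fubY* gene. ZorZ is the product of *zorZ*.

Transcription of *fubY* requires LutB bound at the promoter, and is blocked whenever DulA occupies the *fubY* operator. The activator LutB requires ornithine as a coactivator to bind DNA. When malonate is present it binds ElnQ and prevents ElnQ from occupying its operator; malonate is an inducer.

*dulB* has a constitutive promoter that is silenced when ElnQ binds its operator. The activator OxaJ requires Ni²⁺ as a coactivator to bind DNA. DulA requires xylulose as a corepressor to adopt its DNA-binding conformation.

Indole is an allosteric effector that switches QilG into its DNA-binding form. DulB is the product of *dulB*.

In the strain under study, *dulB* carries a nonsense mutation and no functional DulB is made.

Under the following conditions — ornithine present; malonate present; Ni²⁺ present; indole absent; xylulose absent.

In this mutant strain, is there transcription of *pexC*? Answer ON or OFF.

Xylulose is absent, so DulA is inactive.
Ornithine is present, so LutB is active.
No repressor is bound and LutB is active, so *fubY* is transcribed.
So FubY is produced and active.
DulB is non-functional in this strain, so it has no effect.
Indole is absent, so QilG is inactive.
Required activator QilG is absent, so *zorZ* is not transcribed.
So ZorZ is not produced.
No repressor is bound and FubY is active, so *pexC* is transcribed.

ON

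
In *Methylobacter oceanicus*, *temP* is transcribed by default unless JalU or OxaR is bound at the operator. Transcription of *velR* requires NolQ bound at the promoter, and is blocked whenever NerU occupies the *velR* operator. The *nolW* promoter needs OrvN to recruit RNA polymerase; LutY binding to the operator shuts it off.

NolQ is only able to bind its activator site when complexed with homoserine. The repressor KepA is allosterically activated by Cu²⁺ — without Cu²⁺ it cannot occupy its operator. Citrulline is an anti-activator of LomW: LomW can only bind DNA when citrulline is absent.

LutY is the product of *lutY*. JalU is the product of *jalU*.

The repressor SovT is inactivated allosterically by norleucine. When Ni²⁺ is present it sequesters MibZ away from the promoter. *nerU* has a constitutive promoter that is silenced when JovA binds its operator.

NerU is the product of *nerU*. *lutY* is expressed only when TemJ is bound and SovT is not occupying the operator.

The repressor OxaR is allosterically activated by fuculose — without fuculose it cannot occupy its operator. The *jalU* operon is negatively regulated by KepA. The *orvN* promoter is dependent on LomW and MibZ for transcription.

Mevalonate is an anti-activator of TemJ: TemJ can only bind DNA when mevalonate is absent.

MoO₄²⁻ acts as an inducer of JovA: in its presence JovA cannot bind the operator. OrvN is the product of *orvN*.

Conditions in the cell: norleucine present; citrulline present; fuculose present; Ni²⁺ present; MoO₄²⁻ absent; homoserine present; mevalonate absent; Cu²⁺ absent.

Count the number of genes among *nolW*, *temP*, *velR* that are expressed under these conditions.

Citrulline is present, so LomW is inactive.
Ni²⁺ is present, so MibZ is inactive.
Required activator LomW is absent, so *orvN* is not transcribed.
So OrvN is not produced.
Mevalonate is absent, so TemJ is active.
Norleucine is present, so SovT is inactive.
No repressor is bound and TemJ is active, so *lutY* is transcribed.
So LutY is produced and active.
With repressor LutY bound, *nolW* is not transcribed.
→ *nolW* is OFF.
Cu²⁺ is absent, so KepA is inactive.
With no repressor bound, *jalU* is transcribed.
So JalU is produced and active.
Fuculose is present, so OxaR is active.
With repressor JalU bound, *temP* is not transcribed.
→ *temP* is OFF.
Homoserine is present, so NolQ is active.
MoO₄²⁻ is absent, so JovA is active.
With repressor JovA bound, *nerU* is not transcribed.
So NerU is not produced.
No repressor is bound and NolQ is active, so *velR* is transcribed.
→ *velR* is ON.
1 of the 3 genes is transcribed.

1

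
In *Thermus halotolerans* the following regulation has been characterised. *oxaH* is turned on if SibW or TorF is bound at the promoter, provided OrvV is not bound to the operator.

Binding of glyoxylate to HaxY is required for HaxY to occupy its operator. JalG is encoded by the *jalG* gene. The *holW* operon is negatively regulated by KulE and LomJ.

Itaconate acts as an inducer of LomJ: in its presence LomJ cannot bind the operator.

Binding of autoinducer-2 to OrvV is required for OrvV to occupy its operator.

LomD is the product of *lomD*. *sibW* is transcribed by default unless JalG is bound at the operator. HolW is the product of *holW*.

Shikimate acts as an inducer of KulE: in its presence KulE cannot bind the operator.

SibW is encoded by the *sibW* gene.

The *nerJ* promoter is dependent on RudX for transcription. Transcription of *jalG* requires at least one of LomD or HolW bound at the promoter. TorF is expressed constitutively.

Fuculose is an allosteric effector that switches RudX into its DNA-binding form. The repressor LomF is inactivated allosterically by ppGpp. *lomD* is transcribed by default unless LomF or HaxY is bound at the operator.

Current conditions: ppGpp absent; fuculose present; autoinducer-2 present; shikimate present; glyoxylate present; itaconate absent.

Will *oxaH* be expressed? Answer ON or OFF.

OFF

ppGpp is absent, so LomF is active.
Glyoxylate is present, so HaxY is active.
With repressor LomF bound, *lomD* is not transcribed.
So LomD is not produced.
Shikimate is present, so KulE is inactive.
Itaconate is absent, so LomJ is active.
With repressor LomJ bound, *holW* is not transcribed.
So HolW is not produced.
No activator is available at the *jalG* promoter, so *jalG* is not transcribed.
So JalG is not produced.
With no repressor bound, *sibW* is transcribed.
So SibW is produced and active.
Autoinducer-2 is present, so OrvV is active.
TorF is produced constitutively and is active.
With repressor OrvV bound, *oxaH* is not transcribed.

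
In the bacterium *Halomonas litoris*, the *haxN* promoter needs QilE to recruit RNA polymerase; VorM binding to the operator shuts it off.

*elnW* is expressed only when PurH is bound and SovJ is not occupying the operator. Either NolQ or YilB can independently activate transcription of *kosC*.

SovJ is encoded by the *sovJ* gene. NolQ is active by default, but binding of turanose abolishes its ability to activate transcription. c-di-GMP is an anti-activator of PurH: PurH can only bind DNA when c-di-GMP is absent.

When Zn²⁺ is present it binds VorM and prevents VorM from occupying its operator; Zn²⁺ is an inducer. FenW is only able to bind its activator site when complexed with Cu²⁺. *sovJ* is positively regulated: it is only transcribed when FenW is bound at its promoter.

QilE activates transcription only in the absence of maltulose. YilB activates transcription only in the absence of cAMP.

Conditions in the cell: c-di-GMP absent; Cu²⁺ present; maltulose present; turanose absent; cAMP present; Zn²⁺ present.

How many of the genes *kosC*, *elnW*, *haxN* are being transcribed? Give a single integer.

Turanose is absent, so NolQ is active.
cAMP is present, so YilB is inactive.
Activator NolQ is present, so *kosC* is transcribed.
→ *kosC* is ON.
Cu²⁺ is present, so FenW is active.
No repressor is bound and FenW is active, so *sovJ* is transcribed.
So SovJ is produced and active.
c-di-GMP is absent, so PurH is active.
With repressor SovJ bound, *elnW* is not transcribed.
→ *elnW* is OFF.
Zn²⁺ is present, so VorM is inactive.
Maltulose is present, so QilE is inactive.
Required activator QilE is absent, so *haxN* is not transcribed.
→ *haxN* is OFF.
1 of the 3 genes is transcribed.

1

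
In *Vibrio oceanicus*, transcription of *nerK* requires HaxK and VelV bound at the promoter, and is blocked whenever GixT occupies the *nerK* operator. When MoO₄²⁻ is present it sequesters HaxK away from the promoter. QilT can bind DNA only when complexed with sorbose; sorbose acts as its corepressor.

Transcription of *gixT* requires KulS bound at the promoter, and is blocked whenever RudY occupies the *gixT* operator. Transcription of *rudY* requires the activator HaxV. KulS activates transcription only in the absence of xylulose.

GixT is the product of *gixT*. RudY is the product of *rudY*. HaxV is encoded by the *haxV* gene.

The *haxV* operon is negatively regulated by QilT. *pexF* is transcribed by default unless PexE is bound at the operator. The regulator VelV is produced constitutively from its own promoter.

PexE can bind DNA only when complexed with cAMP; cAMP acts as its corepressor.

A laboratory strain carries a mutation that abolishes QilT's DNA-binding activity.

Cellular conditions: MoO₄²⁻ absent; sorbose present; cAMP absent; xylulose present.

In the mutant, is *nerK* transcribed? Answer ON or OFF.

ON

MoO₄²⁻ is absent, so HaxK is active.
QilT is non-functional in this strain, so it has no effect.
With no repressor bound, *haxV* is transcribed.
So HaxV is produced and active.
No repressor is bound and HaxV is active, so *rudY* is transcribed.
So RudY is produced and active.
Xylulose is present, so KulS is inactive.
With repressor RudY bound, *gixT* is not transcribed.
So GixT is not produced.
VelV is produced constitutively and is active.
No repressor is bound and HaxK and VelV are active, so *nerK* is transcribed.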